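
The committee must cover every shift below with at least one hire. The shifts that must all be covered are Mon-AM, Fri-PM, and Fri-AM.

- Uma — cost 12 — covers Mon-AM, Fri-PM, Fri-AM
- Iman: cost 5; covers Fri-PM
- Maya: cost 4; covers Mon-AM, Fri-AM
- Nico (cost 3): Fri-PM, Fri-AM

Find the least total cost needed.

Choose Maya and Nico: together they cover Mon-AM, Fri-PM, Fri-AM — every shift.
Total cost: 4 + 3 = 7.

7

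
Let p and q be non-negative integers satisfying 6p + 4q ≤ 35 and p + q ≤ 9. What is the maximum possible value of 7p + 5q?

(p,q)=(1,7): 6·1+4·7=34≤35, 1·1+1·7=8≤9, objective 42.
(p,q)=(0,8): 6·0+4·8=32≤35, 1·0+1·8=8≤9, objective 40.
Maximum is 42 at (p,q)=(1,7).

42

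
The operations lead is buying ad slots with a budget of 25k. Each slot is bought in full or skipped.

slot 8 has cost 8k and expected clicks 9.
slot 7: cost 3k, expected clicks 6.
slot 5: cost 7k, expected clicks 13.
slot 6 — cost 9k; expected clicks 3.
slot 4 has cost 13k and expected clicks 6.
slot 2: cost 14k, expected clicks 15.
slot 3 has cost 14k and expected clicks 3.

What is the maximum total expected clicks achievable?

Take slot 7, slot 5, and slot 2: cost 3 + 7 + 14 = 24 ≤ 25, expected clicks 6 + 13 + 15 = 34.
No other feasible combination does better.

34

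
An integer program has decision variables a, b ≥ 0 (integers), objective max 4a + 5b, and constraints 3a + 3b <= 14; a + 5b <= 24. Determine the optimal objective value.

20

(a,b)=(0,4): 3·0+3·4=12≤14, 1·0+5·4=20≤24, objective 20.
(a,b)=(1,3): 3·1+3·3=12≤14, 1·1+5·3=16≤24, objective 19.
(a,b)=(0,3): 3·0+3·3=9≤14, 1·0+5·3=15≤24, objective 15.
The best lattice point is (0,4), giving 20.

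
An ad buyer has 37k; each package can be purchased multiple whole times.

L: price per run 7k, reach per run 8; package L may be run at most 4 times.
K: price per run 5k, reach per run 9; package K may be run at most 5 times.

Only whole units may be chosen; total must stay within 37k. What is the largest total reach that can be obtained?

K has the best ratio (9/5); taking only K gives at most 5×9 = 45 (stopped by the supply cap of 5).
Mixing does better — 1×L and 5×K: price 32 ≤ 37, reach 1·8 + 5·9 = 53.

53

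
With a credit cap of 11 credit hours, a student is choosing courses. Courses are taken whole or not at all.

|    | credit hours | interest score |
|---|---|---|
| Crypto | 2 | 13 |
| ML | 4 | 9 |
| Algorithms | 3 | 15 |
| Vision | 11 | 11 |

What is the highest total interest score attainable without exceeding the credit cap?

Allowing fractional choices, the relaxed optimum would be about 39.0, but courses are indivisible.
Crypto + Algorithms: credit hours 2 + 3 = 5 ≤ 11, interest score 13 + 15 = 28.
Crypto + ML + Algorithms: credit hours 2 + 4 + 3 = 9 ≤ 11, interest score 13 + 9 + 15 = 37.
Best is Crypto, ML, and Algorithms with total interest score 37.

37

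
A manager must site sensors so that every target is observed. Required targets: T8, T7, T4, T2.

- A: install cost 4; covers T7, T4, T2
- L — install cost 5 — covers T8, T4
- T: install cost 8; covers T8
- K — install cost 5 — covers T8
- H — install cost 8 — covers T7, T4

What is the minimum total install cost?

9

This is a weighted set-cover instance.
Choose A and L: together they cover T8, T7, T4, T2 — every target.
Total install cost: 4 + 5 = 9.
No cover costs less than 9.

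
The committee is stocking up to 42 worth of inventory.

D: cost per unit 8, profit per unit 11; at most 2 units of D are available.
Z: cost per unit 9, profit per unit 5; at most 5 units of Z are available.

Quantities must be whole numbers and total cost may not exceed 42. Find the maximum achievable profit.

32

2×D and 2×Z: cost 34 ≤ 42, profit 2·11 + 2·5 = 32.
2×D and 1×Z: cost 25 ≤ 42, profit 2·11 + 1·5 = 27.
Best is 32.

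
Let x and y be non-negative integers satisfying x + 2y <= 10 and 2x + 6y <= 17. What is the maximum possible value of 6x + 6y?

Relaxing integrality, the LP optimum is 51.00 at (x,y) = (8.5, 0), which is not an integer point.
(x,y)=(8,0): 1·8+2·0=8≤10, 2·8+6·0=16≤17, objective 48.
(x,y)=(7,0): 1·7+2·0=7≤10, 2·7+6·0=14≤17, objective 42.
The best lattice point is (8,0), giving 48.

48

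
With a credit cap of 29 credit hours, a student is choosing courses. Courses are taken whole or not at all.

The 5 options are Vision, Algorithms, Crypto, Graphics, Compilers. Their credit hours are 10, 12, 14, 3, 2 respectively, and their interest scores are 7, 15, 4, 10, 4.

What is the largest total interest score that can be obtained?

Take Vision, Algorithms, Graphics, and Compilers: credit hours 10 + 12 + 3 + 2 = 27 ≤ 29, interest score 7 + 15 + 10 + 4 = 36.
No other feasible combination does better.

36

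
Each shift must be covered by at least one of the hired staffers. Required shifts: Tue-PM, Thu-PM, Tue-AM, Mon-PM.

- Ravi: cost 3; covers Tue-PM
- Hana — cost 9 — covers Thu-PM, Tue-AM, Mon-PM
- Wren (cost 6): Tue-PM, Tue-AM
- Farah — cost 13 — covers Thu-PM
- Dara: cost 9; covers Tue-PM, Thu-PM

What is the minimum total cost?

Choose Ravi and Hana: together they cover Tue-PM, Thu-PM, Tue-AM, Mon-PM — every shift.
Total cost: 3 + 9 = 12.
No cover costs less than 12.

12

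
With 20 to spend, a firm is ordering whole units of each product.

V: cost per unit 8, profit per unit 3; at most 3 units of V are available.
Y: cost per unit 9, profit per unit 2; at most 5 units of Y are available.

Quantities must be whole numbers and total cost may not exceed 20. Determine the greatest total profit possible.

6

Take 2×V: cost 16 ≤ 20, profit 2·3 = 6.
No other integer combination yields more.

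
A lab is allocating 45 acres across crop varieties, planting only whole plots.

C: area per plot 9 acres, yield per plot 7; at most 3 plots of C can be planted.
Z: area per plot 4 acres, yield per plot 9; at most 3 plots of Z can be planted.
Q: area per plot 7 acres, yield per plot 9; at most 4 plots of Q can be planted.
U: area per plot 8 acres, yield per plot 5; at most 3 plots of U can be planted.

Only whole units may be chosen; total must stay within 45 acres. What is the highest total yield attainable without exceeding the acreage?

Z has the best ratio (9/4); taking only Z gives at most 3×9 = 27 (stopped by the supply cap of 3).
Mixing does better — 3×Z and 4×Q: area 40 ≤ 45, yield 3·9 + 4·9 = 63.

63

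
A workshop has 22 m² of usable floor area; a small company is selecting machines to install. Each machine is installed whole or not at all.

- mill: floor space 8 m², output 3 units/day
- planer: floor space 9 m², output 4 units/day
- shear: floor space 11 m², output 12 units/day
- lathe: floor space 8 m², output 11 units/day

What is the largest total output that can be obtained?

This is a 0-1 knapsack instance.
Take shear and lathe: floor space 11 + 8 = 19 ≤ 22, output 12 + 11 = 23.
No other feasible combination does better.

23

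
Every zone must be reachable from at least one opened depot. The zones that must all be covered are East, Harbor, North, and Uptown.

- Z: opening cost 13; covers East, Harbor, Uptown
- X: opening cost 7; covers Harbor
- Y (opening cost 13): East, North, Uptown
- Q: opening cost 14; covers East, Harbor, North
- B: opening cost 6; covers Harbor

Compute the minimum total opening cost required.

Choose Y and B: together they cover East, Harbor, North, Uptown — every zone.
Total opening cost: 13 + 6 = 19.

19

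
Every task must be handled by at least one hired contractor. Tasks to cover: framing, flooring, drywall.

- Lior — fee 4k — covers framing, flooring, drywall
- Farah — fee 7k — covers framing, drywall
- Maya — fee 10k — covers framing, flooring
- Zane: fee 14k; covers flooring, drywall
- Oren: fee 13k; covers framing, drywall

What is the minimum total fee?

4

Lior alone covers framing, flooring, drywall — every task.
Total fee: 4.
No cover costs less than 4.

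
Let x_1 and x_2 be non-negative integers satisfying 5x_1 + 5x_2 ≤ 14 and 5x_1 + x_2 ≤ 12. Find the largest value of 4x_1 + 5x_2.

The continuous relaxation peaks at (0, 2.8) with value 14.00; rounding to a feasible lattice point costs some objective.
(x_1,x_2)=(0,2): 5·0+5·2=10≤14, 5·0+1·2=2≤12, objective 10.
(x_1,x_2)=(1,1): 5·1+5·1=10≤14, 5·1+1·1=6≤12, objective 9.
No feasible integer point exceeds 10.

10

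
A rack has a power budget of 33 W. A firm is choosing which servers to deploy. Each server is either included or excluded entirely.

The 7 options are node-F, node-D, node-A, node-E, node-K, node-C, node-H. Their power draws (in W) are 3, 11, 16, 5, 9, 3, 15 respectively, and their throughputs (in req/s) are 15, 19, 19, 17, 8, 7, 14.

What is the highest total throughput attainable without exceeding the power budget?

Take node-F, node-D, node-E, node-K, and node-C: power draw 3 + 11 + 5 + 9 + 3 = 31 ≤ 33, throughput 15 + 19 + 17 + 8 + 7 = 66.
No other feasible combination does better.

66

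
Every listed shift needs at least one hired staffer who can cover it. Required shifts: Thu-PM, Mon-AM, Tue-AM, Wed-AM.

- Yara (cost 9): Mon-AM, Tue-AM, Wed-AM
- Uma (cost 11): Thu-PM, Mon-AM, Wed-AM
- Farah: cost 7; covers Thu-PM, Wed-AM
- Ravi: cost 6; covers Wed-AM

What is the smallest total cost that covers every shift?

16

This is a weighted set-cover instance.
Choose Yara and Farah: together they cover Thu-PM, Mon-AM, Tue-AM, Wed-AM — every shift.
Total cost: 9 + 7 = 16.
No cover costs less than 16.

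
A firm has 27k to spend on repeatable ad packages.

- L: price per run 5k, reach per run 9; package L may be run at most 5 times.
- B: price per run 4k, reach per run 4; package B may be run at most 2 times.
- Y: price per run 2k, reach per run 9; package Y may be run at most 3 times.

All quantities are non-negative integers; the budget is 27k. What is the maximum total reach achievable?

63

This is a bounded integer knapsack.
3×L, 1×B, and 3×Y: price 25 ≤ 27, reach 3·9 + 1·4 + 3·9 = 58.
4×L and 3×Y: price 26 ≤ 27, reach 4·9 + 3·9 = 63.
Best is 63.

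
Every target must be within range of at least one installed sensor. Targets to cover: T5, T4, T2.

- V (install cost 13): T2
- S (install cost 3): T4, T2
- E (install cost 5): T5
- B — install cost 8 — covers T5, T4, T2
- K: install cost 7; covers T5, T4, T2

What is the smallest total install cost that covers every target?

7

This is a weighted set-cover instance.
The greedy cost-per-new-target heuristic would pick S and E for 8, but a cheaper cover exists.
K alone covers T5, T4, T2 — every target.
Total install cost: 7.
No cover costs less than 7.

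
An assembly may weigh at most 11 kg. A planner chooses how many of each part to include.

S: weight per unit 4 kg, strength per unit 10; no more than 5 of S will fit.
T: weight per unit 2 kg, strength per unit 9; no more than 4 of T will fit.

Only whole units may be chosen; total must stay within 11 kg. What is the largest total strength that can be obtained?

This is a bounded integer knapsack.
T has the best ratio (9/2); taking only T gives at most 4×9 = 36 (stopped by the supply cap of 4).
Mixing does better — 1×S and 3×T: weight 10 ≤ 11, strength 1·10 + 3·9 = 37.

37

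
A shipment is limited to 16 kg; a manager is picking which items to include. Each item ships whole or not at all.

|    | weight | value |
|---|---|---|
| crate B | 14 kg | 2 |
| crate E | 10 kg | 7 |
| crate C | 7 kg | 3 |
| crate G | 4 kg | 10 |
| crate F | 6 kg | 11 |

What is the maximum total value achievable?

Allowing fractional choices, the relaxed optimum would be about 25.2, but items are indivisible.
crate E + crate F: weight 10 + 6 = 16 ≤ 16, value 7 + 11 = 18.
crate G + crate F: weight 4 + 6 = 10 ≤ 16, value 10 + 11 = 21.
Best is crate G and crate F with total value 21.

21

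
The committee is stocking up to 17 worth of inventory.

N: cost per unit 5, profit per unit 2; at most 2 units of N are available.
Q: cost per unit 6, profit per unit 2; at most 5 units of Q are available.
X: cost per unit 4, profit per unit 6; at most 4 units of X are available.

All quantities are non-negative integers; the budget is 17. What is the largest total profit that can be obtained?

24

4×X: cost 16 ≤ 17, profit 4·6 = 24.
1×N and 3×X: cost 17 ≤ 17, profit 1·2 + 3·6 = 20.
Best is 24.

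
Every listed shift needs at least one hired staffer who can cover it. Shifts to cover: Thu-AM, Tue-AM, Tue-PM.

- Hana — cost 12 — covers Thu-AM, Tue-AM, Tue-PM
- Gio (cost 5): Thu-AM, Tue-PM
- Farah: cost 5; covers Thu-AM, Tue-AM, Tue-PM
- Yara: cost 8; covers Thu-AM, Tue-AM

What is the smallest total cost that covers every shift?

Farah alone covers Thu-AM, Tue-AM, Tue-PM — every shift.
Total cost: 5.
No cover costs less than 5.

5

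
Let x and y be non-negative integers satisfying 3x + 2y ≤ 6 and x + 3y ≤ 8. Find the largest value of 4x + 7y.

The continuous relaxation peaks at (0.286, 2.57) with value 19.14; rounding to a feasible lattice point costs some objective.
(x,y)=(0,2): 3·0+2·2=4≤6, 1·0+3·2=6≤8, objective 14.
(x,y)=(1,1): 3·1+2·1=5≤6, 1·1+3·1=4≤8, objective 11.
No feasible integer point exceeds 14.

14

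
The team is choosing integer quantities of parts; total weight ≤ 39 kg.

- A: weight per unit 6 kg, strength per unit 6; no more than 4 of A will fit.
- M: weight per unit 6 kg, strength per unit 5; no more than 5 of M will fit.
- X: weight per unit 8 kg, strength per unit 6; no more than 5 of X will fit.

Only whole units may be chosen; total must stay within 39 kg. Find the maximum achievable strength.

A has the best ratio (6/6); taking only A gives at most 4×6 = 24 (stopped by the supply cap of 4).
Mixing does better — 4×A, 1×M, and 1×X: weight 38 ≤ 39, strength 4·6 + 1·5 + 1·6 = 35.

35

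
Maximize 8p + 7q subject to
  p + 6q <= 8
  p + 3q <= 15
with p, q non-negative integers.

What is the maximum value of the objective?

(p,q)=(8,0) is feasible, giving 64.
(p,q)=(7,0) is feasible, giving 56.
The best lattice point is (8,0), giving 64.

64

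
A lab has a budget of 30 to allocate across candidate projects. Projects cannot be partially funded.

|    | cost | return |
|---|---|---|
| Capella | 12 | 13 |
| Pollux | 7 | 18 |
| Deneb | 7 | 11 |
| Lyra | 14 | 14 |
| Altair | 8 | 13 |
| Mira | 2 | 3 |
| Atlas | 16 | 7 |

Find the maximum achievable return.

47

Take Capella, Pollux, Altair, and Mira: cost 12 + 7 + 8 + 2 = 29 ≤ 30, return 13 + 18 + 13 + 3 = 47.
No other feasible combination does better.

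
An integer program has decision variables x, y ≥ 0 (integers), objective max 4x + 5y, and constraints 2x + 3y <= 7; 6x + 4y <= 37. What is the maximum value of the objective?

13

Relaxing integrality, the LP optimum is 14.00 at (x,y) = (3.5, 0), which is not an integer point.
(x,y)=(2,1): 2·2+3·1=7≤7, 6·2+4·1=16≤37, objective 13.
(x,y)=(3,0): 2·3+3·0=6≤7, 6·3+4·0=18≤37, objective 12.
(x,y)=(1,1): 2·1+3·1=5≤7, 6·1+4·1=10≤37, objective 9.
The best lattice point is (2,1), giving 13.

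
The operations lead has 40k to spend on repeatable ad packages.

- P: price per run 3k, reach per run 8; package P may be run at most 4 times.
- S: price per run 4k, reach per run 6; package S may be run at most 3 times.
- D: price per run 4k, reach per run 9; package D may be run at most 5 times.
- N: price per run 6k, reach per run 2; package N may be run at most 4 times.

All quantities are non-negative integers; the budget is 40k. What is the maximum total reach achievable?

4×P, 2×S, and 5×D: price 40 ≤ 40, reach 4·8 + 2·6 + 5·9 = 89.
4×P, 3×S, and 4×D: price 40 ≤ 40, reach 4·8 + 3·6 + 4·9 = 86.
Best is 89.

89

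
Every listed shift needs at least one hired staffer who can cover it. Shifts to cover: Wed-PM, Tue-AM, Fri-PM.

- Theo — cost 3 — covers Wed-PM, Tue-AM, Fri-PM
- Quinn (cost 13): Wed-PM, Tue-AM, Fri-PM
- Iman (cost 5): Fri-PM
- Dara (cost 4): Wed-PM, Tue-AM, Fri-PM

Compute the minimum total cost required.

Theo alone covers Wed-PM, Tue-AM, Fri-PM — every shift.
Total cost: 3.
No cover costs less than 3.

3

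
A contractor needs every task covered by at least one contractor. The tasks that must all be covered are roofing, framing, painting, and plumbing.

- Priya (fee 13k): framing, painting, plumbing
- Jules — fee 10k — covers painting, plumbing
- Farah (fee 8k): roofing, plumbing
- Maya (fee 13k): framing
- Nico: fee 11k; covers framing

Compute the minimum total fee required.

Choose Priya and Farah: together they cover roofing, framing, painting, plumbing — every task.
Total fee: 13 + 8 = 21.

21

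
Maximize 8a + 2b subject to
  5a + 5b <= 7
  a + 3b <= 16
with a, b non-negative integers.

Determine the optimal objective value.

8

The continuous relaxation peaks at (1.4, 0) with value 11.20; rounding to a feasible lattice point costs some objective.
(a,b)=(1,0): 5·1+5·0=5≤7, 1·1+3·0=1≤16, objective 8.
(a,b)=(0,1): 5·0+5·1=5≤7, 1·0+3·1=3≤16, objective 2.
(a,b)=(0,0): 5·0+5·0=0≤7, 1·0+3·0=0≤16, objective 0.
The best lattice point is (1,0), giving 8.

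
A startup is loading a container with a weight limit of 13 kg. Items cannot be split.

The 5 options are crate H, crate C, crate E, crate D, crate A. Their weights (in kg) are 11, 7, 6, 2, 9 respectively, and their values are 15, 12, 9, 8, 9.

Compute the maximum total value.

23

Treat it as a binary knapsack problem.
crate C + crate E: weight 7 + 6 = 13 ≤ 13, value 12 + 9 = 21.
crate H + crate D: weight 11 + 2 = 13 ≤ 13, value 15 + 8 = 23.
crate C + crate D: weight 7 + 2 = 9 ≤ 13, value 12 + 8 = 20.
Best is crate H and crate D with total value 23.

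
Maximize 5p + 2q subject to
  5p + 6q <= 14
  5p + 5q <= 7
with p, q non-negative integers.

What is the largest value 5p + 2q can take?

(p,q)=(1,0) is feasible, giving 5.
(p,q)=(0,1) is feasible, giving 2.
(p,q)=(0,0) is feasible, giving 0.
No feasible integer point exceeds 5.

5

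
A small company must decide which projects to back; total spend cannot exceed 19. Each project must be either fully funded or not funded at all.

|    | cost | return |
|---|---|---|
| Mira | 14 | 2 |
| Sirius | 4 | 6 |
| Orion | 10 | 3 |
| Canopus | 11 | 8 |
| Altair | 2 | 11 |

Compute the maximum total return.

25

Allowing fractional choices, the relaxed optimum would be about 25.6, but projects are indivisible.
Sirius + Canopus + Altair: cost 4 + 11 + 2 = 17 ≤ 19, return 6 + 8 + 11 = 25.
Canopus + Altair: cost 11 + 2 = 13 ≤ 19, return 8 + 11 = 19.
Sirius + Orion + Altair: cost 4 + 10 + 2 = 16 ≤ 19, return 6 + 3 + 11 = 20.
Best is Sirius, Canopus, and Altair with total return 25.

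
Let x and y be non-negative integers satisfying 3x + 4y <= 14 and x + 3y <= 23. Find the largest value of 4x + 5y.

The continuous relaxation peaks at (4.67, 0) with value 18.67; rounding to a feasible lattice point costs some objective.
(x,y)=(2,2): 3·2+4·2=14≤14, 1·2+3·2=8≤23, objective 18.
(x,y)=(3,1): 3·3+4·1=13≤14, 1·3+3·1=6≤23, objective 17.
(x,y)=(4,0): 3·4+4·0=12≤14, 1·4+3·0=4≤23, objective 16.
(x,y)=(1,2): 3·1+4·2=11≤14, 1·1+3·2=7≤23, objective 14.
The best lattice point is (2,2), giving 18.

18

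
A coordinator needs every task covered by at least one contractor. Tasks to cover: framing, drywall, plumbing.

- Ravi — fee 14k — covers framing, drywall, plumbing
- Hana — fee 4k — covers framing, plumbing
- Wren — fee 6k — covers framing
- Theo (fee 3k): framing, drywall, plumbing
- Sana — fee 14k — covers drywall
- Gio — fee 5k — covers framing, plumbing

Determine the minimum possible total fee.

Theo alone covers framing, drywall, plumbing — every task.
Total fee: 3.
No cover costs less than 3.

3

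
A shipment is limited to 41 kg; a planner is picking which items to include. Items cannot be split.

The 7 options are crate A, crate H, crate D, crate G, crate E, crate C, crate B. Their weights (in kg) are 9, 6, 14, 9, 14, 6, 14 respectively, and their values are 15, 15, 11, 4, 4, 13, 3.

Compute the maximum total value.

This is a 0-1 knapsack instance.
crate A + crate H + crate E + crate C: weight 9 + 6 + 14 + 6 = 35 ≤ 41, value 15 + 15 + 4 + 13 = 47.
crate A + crate H + crate G + crate C: weight 9 + 6 + 9 + 6 = 30 ≤ 41, value 15 + 15 + 4 + 13 = 47.
crate A + crate H + crate D + crate C: weight 9 + 6 + 14 + 6 = 35 ≤ 41, value 15 + 15 + 11 + 13 = 54.
Best is crate A, crate H, crate D, and crate C with total value 54.

54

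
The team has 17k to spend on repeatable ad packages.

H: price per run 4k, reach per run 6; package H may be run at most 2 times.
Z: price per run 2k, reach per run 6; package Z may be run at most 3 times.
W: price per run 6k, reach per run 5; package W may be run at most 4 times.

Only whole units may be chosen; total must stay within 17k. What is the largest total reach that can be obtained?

2×H and 3×Z: price 14 ≤ 17, reach 2·6 + 3·6 = 30.
1×H, 3×Z, and 1×W: price 16 ≤ 17, reach 1·6 + 3·6 + 1·5 = 29.
Best is 30.

30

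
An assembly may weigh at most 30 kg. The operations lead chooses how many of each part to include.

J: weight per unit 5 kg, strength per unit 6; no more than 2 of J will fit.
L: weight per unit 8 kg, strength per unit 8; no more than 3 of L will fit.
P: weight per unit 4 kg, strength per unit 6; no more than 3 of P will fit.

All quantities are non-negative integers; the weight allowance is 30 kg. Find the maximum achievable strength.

2×J, 1×L, and 3×P: weight 30 ≤ 30, strength 2·6 + 1·8 + 3·6 = 38.
2×L and 3×P: weight 28 ≤ 30, strength 2·8 + 3·6 = 34.
Best is 38.

38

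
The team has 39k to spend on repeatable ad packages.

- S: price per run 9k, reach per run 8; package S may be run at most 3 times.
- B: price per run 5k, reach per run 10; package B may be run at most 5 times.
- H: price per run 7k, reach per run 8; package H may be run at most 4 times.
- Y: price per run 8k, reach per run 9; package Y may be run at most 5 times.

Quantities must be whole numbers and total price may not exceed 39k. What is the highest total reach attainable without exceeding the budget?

66

5×B and 2×H: price 39 ≤ 39, reach 5·10 + 2·8 = 66.
5×B and 1×Y: price 33 ≤ 39, reach 5·10 + 1·9 = 59.
Best is 66.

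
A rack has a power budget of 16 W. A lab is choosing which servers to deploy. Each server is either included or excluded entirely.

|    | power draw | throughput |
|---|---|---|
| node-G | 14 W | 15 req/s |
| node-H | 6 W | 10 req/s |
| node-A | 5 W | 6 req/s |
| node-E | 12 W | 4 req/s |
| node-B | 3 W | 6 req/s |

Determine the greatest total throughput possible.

This is an integer program with binary decision variables.
node-H + node-B: power draw 6 + 3 = 9 ≤ 16, throughput 10 + 6 = 16.
node-H + node-A + node-B: power draw 6 + 5 + 3 = 14 ≤ 16, throughput 10 + 6 + 6 = 22.
node-H + node-A: power draw 6 + 5 = 11 ≤ 16, throughput 10 + 6 = 16.
Best is node-H, node-A, and node-B with total throughput 22.

22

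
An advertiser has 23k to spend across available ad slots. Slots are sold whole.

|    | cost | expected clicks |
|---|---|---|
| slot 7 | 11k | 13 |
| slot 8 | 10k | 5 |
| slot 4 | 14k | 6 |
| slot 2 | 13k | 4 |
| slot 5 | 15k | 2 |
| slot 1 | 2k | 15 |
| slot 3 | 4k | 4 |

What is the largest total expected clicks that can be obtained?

33

Allowing fractional choices, the relaxed optimum would be about 35.0, but ad slots are indivisible.
slot 7 + slot 1: cost 11 + 2 = 13 ≤ 23, expected clicks 13 + 15 = 28.
slot 7 + slot 1 + slot 3: cost 11 + 2 + 4 = 17 ≤ 23, expected clicks 13 + 15 + 4 = 32.
slot 7 + slot 8 + slot 1: cost 11 + 10 + 2 = 23 ≤ 23, expected clicks 13 + 5 + 15 = 33.
Best is slot 7, slot 8, and slot 1 with total expected clicks 33.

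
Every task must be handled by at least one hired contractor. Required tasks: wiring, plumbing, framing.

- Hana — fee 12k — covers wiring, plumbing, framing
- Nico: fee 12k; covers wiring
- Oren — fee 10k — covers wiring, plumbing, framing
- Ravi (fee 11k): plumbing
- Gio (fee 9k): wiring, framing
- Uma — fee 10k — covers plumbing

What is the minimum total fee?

10

This is a weighted set-cover instance.
Oren alone covers wiring, plumbing, framing — every task.
Total fee: 10.
No cover costs less than 10.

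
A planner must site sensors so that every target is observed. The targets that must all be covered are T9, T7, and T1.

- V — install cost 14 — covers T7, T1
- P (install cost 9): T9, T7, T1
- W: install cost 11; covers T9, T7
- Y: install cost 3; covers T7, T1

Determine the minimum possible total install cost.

The greedy cost-per-new-target heuristic would pick Y and P for 12, but a cheaper cover exists.
P alone covers T9, T7, T1 — every target.
Total install cost: 9.
No cover costs less than 9.

9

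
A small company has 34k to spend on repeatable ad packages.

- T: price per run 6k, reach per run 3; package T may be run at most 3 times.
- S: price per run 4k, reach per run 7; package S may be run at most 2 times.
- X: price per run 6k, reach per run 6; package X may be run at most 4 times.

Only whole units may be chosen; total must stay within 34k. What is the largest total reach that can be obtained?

38

This is a bounded integer knapsack.
S has the best ratio (7/4); taking only S gives at most 2×7 = 14 (stopped by the supply cap of 2).
Mixing does better — 2×S and 4×X: price 32 ≤ 34, reach 2·7 + 4·6 = 38.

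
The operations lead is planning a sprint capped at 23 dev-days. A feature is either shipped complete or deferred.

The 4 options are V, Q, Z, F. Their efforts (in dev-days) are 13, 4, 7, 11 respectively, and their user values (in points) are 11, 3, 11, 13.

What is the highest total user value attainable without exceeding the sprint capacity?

27

Take Q, Z, and F: effort 4 + 7 + 11 = 22 ≤ 23, user value 3 + 11 + 13 = 27.
No other feasible combination does better.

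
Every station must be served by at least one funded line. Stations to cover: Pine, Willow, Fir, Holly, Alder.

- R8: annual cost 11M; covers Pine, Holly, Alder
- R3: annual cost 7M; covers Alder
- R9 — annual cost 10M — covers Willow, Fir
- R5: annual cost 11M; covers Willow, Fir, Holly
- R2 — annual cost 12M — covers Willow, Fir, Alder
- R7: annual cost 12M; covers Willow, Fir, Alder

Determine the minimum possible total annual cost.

21

Choose R8 and R9: together they cover Pine, Willow, Fir, Holly, Alder — every station.
Total annual cost: 11 + 10 = 21.
No cover costs less than 21.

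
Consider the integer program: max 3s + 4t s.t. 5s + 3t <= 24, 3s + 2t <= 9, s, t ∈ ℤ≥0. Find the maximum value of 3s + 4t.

Relaxing integrality, the LP optimum is 18.00 at (s,t) = (0, 4.5), which is not an integer point.
(s,t)=(0,4): 5·0+3·4=12≤24, 3·0+2·4=8≤9, objective 16.
(s,t)=(1,3): 5·1+3·3=14≤24, 3·1+2·3=9≤9, objective 15.
No feasible integer point exceeds 16.

16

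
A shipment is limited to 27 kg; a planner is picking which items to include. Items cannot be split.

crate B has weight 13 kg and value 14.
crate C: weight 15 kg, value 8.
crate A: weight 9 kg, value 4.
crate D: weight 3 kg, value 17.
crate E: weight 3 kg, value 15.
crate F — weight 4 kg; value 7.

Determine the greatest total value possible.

crate B + crate D + crate E: weight 13 + 3 + 3 = 19 ≤ 27, value 14 + 17 + 15 = 46.
crate B + crate D + crate E + crate F: weight 13 + 3 + 3 + 4 = 23 ≤ 27, value 14 + 17 + 15 + 7 = 53.
crate C + crate D + crate E + crate F: weight 15 + 3 + 3 + 4 = 25 ≤ 27, value 8 + 17 + 15 + 7 = 47.
Best is crate B, crate D, crate E, and crate F with total value 53.

53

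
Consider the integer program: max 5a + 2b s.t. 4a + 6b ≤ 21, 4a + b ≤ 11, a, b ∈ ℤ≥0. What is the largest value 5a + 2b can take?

(a,b)=(2,2): 4·2+6·2=20≤21, 4·2+1·2=10≤11, objective 14.
(a,b)=(2,1): 4·2+6·1=14≤21, 4·2+1·1=9≤11, objective 12.
(a,b)=(1,2): 4·1+6·2=16≤21, 4·1+1·2=6≤11, objective 9.
No feasible integer point exceeds 14.

14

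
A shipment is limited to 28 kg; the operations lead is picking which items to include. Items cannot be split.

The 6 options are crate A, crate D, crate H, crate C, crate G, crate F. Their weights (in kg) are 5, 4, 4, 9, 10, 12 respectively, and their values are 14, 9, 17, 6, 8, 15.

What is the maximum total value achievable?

55

Allowing fractional choices, the relaxed optimum would be about 57.4, but items are indivisible.
crate A + crate D + crate H + crate F: weight 5 + 4 + 4 + 12 = 25 ≤ 28, value 14 + 9 + 17 + 15 = 55.
crate A + crate D + crate H + crate G: weight 5 + 4 + 4 + 10 = 23 ≤ 28, value 14 + 9 + 17 + 8 = 48.
crate A + crate H + crate F: weight 5 + 4 + 12 = 21 ≤ 28, value 14 + 17 + 15 = 46.
Best is crate A, crate D, crate H, and crate F with total value 55.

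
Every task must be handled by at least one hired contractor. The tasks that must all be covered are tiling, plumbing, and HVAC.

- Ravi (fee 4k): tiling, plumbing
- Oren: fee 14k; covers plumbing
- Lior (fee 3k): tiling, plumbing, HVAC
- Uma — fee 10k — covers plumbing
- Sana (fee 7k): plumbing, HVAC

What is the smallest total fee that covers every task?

3

This is an integer covering problem.
Lior alone covers tiling, plumbing, HVAC — every task.
Total fee: 3.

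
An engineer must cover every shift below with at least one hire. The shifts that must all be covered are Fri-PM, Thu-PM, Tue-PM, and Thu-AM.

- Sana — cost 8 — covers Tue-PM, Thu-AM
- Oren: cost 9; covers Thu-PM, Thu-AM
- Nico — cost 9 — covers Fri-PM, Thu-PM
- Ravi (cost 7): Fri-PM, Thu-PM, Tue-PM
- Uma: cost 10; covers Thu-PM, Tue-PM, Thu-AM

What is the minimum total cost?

Choose Sana and Ravi: together they cover Fri-PM, Thu-PM, Tue-PM, Thu-AM — every shift.
Total cost: 8 + 7 = 15.
No cover costs less than 15.

15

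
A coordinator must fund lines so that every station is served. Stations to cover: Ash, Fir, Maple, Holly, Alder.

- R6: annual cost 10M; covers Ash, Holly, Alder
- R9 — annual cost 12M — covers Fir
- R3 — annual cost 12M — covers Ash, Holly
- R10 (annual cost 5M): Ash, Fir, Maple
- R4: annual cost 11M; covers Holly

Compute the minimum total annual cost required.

Choose R6 and R10: together they cover Ash, Fir, Maple, Holly, Alder — every station.
Total annual cost: 10 + 5 = 15.

15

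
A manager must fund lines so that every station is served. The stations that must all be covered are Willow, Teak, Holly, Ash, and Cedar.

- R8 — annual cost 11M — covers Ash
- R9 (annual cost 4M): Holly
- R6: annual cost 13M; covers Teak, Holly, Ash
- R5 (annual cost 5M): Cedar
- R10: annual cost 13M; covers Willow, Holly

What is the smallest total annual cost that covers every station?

31

Choose R6, R5, and R10: together they cover Willow, Teak, Holly, Ash, Cedar — every station.
Total annual cost: 13 + 5 + 13 = 31.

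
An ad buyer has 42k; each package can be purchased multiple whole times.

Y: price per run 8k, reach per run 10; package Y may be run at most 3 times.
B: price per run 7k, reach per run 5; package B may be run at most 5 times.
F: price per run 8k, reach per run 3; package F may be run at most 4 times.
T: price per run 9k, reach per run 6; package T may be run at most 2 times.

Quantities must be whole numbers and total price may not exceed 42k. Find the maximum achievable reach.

This is a bounded integer knapsack.
Take 3×Y and 2×T: price 42 ≤ 42, reach 3·10 + 2·6 = 42.
Y has the best ratio (10/8) and is taken to its limit of 3; remaining capacity is filled optimally with the others.

42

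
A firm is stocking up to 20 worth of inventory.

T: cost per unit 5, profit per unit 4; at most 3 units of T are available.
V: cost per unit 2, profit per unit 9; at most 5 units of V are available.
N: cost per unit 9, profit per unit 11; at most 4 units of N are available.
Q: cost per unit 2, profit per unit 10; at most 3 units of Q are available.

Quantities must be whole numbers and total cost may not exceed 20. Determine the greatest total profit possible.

75

Q has the best ratio (10/2); taking only Q gives at most 3×10 = 30 (stopped by the supply cap of 3).
Mixing does better — 5×V and 3×Q: cost 16 ≤ 20, profit 5·9 + 3·10 = 75.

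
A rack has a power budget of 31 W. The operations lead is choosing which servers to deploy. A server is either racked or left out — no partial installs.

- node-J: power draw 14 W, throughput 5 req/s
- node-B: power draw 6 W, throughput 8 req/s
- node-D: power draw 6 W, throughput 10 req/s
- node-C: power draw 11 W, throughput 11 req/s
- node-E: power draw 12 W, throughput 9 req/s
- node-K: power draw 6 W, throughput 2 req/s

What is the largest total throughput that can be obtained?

31

Take node-B, node-D, node-C, and node-K: power draw 6 + 6 + 11 + 6 = 29 ≤ 31, throughput 8 + 10 + 11 + 2 = 31.
No other feasible combination does better.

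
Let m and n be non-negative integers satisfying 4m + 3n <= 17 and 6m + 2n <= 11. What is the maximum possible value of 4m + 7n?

(m,n)=(0,5) is feasible, giving 35.
(m,n)=(0,4) is feasible, giving 28.
Maximum is 35 at (m,n)=(0,5).

35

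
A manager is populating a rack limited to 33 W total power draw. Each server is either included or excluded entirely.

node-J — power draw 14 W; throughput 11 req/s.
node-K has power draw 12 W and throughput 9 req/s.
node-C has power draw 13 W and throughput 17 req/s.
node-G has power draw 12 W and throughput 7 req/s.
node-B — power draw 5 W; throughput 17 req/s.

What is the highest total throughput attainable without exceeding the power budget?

45

node-J + node-C + node-B: power draw 14 + 13 + 5 = 32 ≤ 33, throughput 11 + 17 + 17 = 45.
node-K + node-C + node-B: power draw 12 + 13 + 5 = 30 ≤ 33, throughput 9 + 17 + 17 = 43.
Best is node-J, node-C, and node-B with total throughput 45.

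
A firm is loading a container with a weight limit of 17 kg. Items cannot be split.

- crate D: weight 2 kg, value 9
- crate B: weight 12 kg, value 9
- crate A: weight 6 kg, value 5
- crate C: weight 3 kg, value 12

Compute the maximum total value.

30

crate D + crate A + crate C: weight 2 + 6 + 3 = 11 ≤ 17, value 9 + 5 + 12 = 26.
crate D + crate C: weight 2 + 3 = 5 ≤ 17, value 9 + 12 = 21.
crate D + crate B + crate C: weight 2 + 12 + 3 = 17 ≤ 17, value 9 + 9 + 12 = 30.
Best is crate D, crate B, and crate C with total value 30.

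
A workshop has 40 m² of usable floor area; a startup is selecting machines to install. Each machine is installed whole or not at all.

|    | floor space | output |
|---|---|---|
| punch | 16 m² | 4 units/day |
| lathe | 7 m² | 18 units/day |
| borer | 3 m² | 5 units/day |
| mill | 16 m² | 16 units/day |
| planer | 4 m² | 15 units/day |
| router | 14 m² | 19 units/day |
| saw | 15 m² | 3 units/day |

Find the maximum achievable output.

Allowing fractional choices, the relaxed optimum would be about 69.0, but machines are indivisible.
lathe + borer + mill + router: floor space 7 + 3 + 16 + 14 = 40 ≤ 40, output 18 + 5 + 16 + 19 = 58.
borer + mill + planer + router: floor space 3 + 16 + 4 + 14 = 37 ≤ 40, output 5 + 16 + 15 + 19 = 55.
lathe + borer + planer + router: floor space 7 + 3 + 4 + 14 = 28 ≤ 40, output 18 + 5 + 15 + 19 = 57.
Best is lathe, borer, mill, and router with total output 58.

58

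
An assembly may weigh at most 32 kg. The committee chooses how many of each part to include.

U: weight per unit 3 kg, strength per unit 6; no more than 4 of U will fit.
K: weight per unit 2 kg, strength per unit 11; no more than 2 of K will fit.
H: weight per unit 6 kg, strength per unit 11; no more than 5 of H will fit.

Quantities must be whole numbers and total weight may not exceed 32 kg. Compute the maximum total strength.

73

3×U, 2×K, and 3×H: weight 31 ≤ 32, strength 3·6 + 2·11 + 3·11 = 73.
1×U, 2×K, and 4×H: weight 31 ≤ 32, strength 1·6 + 2·11 + 4·11 = 72.
Best is 73.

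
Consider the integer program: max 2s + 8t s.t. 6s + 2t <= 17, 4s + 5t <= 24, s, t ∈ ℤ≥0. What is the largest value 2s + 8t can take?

Relaxing integrality, the LP optimum is 38.40 at (s,t) = (0, 4.8), which is not an integer point.
(s,t)=(1,4): 6·1+2·4=14≤17, 4·1+5·4=24≤24, objective 34.
(s,t)=(0,4): 6·0+2·4=8≤17, 4·0+5·4=20≤24, objective 32.
(s,t)=(1,3): 6·1+2·3=12≤17, 4·1+5·3=19≤24, objective 26.
The best lattice point is (1,4), giving 34.

34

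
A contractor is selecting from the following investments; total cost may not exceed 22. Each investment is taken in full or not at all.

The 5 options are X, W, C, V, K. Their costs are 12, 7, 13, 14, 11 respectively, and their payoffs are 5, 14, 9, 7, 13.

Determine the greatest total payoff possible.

Take W and K: cost 7 + 11 = 18 ≤ 22, payoff 14 + 13 = 27.
No other feasible combination does better.

27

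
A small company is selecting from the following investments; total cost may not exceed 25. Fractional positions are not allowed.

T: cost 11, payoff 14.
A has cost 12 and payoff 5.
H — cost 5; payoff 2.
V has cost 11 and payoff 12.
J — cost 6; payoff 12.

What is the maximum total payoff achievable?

T + J: cost 11 + 6 = 17 ≤ 25, payoff 14 + 12 = 26.
T + H + J: cost 11 + 5 + 6 = 22 ≤ 25, payoff 14 + 2 + 12 = 28.
T + V: cost 11 + 11 = 22 ≤ 25, payoff 14 + 12 = 26.
Best is T, H, and J with total payoff 28.

28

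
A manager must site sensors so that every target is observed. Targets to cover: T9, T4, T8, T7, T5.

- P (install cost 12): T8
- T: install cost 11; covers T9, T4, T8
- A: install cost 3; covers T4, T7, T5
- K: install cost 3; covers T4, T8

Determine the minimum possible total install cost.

The greedy cost-per-new-target heuristic would pick A, K, and T for 17, but a cheaper cover exists.
Choose T and A: together they cover T9, T4, T8, T7, T5 — every target.
Total install cost: 11 + 3 = 14.
No cover costs less than 14.

14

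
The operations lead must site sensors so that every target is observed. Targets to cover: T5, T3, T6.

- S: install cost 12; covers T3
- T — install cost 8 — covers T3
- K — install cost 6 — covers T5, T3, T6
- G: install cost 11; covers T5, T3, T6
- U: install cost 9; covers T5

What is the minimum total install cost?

K alone covers T5, T3, T6 — every target.
Total install cost: 6.

6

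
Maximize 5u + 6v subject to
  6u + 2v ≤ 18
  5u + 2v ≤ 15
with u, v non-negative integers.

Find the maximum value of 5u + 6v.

The continuous relaxation peaks at (0, 7.5) with value 45.00; rounding to a feasible lattice point costs some objective.
(u,v)=(0,7): 6·0+2·7=14≤18, 5·0+2·7=14≤15, objective 42.
(u,v)=(0,6): 6·0+2·6=12≤18, 5·0+2·6=12≤15, objective 36.
No feasible integer point exceeds 42.

42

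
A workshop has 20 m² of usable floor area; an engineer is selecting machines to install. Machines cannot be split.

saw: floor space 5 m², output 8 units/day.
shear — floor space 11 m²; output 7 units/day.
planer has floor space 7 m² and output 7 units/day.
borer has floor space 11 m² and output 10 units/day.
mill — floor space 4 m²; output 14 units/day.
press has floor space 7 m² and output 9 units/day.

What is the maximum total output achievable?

Take saw, borer, and mill: floor space 5 + 11 + 4 = 20 ≤ 20, output 8 + 10 + 14 = 32.
No other feasible combination does better.

32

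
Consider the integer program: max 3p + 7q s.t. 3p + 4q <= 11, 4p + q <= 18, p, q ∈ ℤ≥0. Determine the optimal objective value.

17

Relaxing integrality, the LP optimum is 19.25 at (p,q) = (0, 2.75), which is not an integer point.
(p,q)=(1,2): 3·1+4·2=11≤11, 4·1+1·2=6≤18, objective 17.
(p,q)=(0,2): 3·0+4·2=8≤11, 4·0+1·2=2≤18, objective 14.
(p,q)=(2,1): 3·2+4·1=10≤11, 4·2+1·1=9≤18, objective 13.
Maximum is 17 at (p,q)=(1,2).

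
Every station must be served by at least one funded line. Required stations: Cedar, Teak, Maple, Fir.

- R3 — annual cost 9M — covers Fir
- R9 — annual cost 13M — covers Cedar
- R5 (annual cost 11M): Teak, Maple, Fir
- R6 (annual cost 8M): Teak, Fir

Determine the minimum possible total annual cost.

24

Choose R9 and R5: together they cover Cedar, Teak, Maple, Fir — every station.
Total annual cost: 13 + 11 = 24.
No cover costs less than 24.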